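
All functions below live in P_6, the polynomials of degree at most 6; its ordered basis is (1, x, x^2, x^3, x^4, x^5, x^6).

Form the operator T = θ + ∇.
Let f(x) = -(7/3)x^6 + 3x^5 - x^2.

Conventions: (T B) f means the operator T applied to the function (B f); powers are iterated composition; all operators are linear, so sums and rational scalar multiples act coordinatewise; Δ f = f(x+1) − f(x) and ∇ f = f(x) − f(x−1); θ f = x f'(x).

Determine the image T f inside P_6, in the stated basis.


θ f = -14x^6 + 15x^5 - 2x^2
∇ f = -14x^5 + 50x^4 - (230/3)x^3 + 65x^2 - 31x + 19/3
(θ + ∇) f = -14x^6 + x^5 + 50x^4 - (230/3)x^3 + 63x^2 - 31x + 19/3

the image equals g(x) = -14x^6 + x^5 + 50x^4 - (230/3)x^3 + 63x^2 - 31x + 19/3


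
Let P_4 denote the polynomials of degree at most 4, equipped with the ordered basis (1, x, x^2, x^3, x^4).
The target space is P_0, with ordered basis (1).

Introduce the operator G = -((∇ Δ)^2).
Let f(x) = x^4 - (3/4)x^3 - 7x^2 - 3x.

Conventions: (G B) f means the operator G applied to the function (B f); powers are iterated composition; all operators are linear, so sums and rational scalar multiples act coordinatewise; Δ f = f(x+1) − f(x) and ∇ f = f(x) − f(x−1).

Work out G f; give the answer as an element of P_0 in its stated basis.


g(x) = -24

Δ f = 4x^3 + (15/4)x^2 - (49/4)x - 39/4
∇ Δ f = 12x^2 - (9/2)x - 12
Δ (∇ Δ) f = 24x + 15/2
∇ Δ (∇ Δ) f = 24
(-((∇ Δ)^2)) f = -24


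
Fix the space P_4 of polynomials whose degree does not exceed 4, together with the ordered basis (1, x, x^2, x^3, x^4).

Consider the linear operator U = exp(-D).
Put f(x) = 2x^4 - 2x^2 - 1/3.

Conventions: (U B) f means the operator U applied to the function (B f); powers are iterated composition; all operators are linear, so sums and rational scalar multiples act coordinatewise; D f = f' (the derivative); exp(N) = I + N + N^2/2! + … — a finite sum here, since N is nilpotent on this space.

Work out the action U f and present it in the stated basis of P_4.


g(x) = 2x^4 - 8x^3 + 10x^2 - 4x - 1/3

order-1 term: -8x^3 + 4x
order-2 term: 12x^2 - 2
order-3 term: -8x
order-4 term: 2
the series for exp(-D) f terminates at order 4
exp(-D) f = 2x^4 - 8x^3 + 10x^2 - 4x - 1/3


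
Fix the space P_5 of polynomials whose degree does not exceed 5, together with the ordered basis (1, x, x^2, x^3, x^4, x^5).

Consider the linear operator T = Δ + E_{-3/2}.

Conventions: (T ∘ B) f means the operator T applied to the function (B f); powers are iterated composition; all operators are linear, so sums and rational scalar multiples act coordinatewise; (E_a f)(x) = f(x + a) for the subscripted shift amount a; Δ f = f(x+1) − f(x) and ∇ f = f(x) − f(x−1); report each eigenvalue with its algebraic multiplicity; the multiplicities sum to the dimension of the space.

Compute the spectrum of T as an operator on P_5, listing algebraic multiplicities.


λ = 1 (multiplicity 6)

image of 1: 1
image of x: x - 1/2
image of x^2: x^2 - x + 13/4
image of x^3: x^3 - (3/2)x^2 + (39/4)x - 19/8
image of x^4: x^4 - 2x^3 + (39/2)x^2 - (19/2)x + 97/16
image of x^5: x^5 - (5/2)x^4 + (65/2)x^3 - (95/4)x^2 + (485/16)x - 211/32
the matrix is upper triangular; its diagonal is (1, 1, 1, 1, 1, 1)
for a triangular matrix the eigenvalues are the diagonal entries, with algebraic multiplicity their repetition count


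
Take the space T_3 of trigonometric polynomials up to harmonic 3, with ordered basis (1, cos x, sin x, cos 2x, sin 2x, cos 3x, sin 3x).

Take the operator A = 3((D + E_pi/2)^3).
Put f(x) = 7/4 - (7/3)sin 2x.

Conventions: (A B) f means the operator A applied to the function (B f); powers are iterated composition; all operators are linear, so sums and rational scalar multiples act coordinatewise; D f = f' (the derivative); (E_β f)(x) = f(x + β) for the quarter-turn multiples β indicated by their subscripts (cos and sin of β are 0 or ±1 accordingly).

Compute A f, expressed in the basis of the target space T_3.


D f = -(14/3)cos 2x
E_pi/2 f = 7/4 + (7/3)sin 2x
(D + E_pi/2) f = 7/4 - (14/3)cos 2x + (7/3)sin 2x
D (D + E_pi/2) f = (14/3)cos 2x + (28/3)sin 2x
E_pi/2 (D + E_pi/2) f = 7/4 + (14/3)cos 2x - (7/3)sin 2x
(D + E_pi/2) (D + E_pi/2) f = 7/4 + (28/3)cos 2x + 7sin 2x
D (D + E_pi/2) (D + E_pi/2) f = 14cos 2x - (56/3)sin 2x
E_pi/2 (D + E_pi/2) (D + E_pi/2) f = 7/4 - (28/3)cos 2x - 7sin 2x
(D + E_pi/2) (D + E_pi/2) (D + E_pi/2) f = 7/4 + (14/3)cos 2x - (77/3)sin 2x
(3((D + E_pi/2)^3)) f = 21/4 + 14cos 2x - 77sin 2x

the result is g(x) = 21/4 + 14cos 2x - 77sin 2x


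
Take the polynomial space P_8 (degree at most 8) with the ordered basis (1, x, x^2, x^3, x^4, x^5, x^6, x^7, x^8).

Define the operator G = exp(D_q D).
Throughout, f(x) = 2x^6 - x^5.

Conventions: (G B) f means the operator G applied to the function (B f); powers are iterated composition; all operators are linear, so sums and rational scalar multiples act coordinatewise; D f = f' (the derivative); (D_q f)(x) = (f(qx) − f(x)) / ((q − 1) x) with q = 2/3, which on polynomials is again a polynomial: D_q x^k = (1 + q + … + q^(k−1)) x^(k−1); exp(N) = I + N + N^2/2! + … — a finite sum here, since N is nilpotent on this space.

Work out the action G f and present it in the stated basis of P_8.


the image equals g(x) = 2x^6 - x^5 + (844/27)x^4 - (325/27)x^3 + (32072/243)x^2 - (1625/54)x + 64144/729

order-1 term: (844/27)x^4 - (325/27)x^3
order-2 term: (32072/243)x^2 - (1625/54)x
order-3 term: 64144/729
the series for exp(D_q D) f terminates at order 3
exp(D_q D) f = 2x^6 - x^5 + (844/27)x^4 - (325/27)x^3 + (32072/243)x^2 - (1625/54)x + 64144/729


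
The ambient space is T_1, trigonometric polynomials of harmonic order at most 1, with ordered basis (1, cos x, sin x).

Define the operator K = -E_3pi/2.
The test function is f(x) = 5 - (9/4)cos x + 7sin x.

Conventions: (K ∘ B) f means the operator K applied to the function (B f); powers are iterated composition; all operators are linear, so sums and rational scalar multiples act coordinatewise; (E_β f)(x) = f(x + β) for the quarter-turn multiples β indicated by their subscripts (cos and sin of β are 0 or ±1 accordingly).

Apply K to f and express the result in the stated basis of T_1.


E_3pi/2 f = 5 - 7cos x - (9/4)sin x
(-E_3pi/2) f = -5 + 7cos x + (9/4)sin x

g(x) = -5 + 7cos x + (9/4)sin x


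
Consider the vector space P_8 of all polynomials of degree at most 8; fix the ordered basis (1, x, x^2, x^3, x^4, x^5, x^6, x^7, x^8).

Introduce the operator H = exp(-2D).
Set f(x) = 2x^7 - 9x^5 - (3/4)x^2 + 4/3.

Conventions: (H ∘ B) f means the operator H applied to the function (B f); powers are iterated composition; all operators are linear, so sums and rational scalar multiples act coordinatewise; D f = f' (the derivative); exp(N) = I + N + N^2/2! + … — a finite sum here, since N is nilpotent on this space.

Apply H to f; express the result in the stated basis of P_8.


the result is g(x) = 2x^7 - 28x^6 + 159x^5 - 470x^4 + 760x^3 - (2499/4)x^2 + 179x + 91/3

order-1 term: -28x^6 + 90x^4 + 3x
order-2 term: 168x^5 - 360x^3 - 3
order-3 term: -560x^4 + 720x^2
order-4 term: 1120x^3 - 720x
order-5 term: -1344x^2 + 288
order-6 term: 896x
order-7 term: -256
the series for exp(-2D) f terminates at order 7
exp(-2D) f = 2x^7 - 28x^6 + 159x^5 - 470x^4 + 760x^3 - (2499/4)x^2 + 179x + 91/3


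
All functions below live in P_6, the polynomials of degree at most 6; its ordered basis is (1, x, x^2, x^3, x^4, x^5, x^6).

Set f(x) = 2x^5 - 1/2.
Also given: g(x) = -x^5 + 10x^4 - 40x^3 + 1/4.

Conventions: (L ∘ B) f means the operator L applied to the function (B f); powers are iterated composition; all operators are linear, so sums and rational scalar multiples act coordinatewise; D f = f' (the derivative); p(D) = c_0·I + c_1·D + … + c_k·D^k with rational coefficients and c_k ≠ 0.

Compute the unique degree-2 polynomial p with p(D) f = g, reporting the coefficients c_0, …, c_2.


c_0 = -1/2, c_1 = 1, c_2 = -1

D^0 f = 2x^5 - 1/2
D^1 f = 10x^4
D^2 f = 40x^3
matching coefficients of g against c_0 f + c_1 Df + … from the top degree down determines the c_i
solution: c_0 = -1/2, c_1 = 1, c_2 = -1


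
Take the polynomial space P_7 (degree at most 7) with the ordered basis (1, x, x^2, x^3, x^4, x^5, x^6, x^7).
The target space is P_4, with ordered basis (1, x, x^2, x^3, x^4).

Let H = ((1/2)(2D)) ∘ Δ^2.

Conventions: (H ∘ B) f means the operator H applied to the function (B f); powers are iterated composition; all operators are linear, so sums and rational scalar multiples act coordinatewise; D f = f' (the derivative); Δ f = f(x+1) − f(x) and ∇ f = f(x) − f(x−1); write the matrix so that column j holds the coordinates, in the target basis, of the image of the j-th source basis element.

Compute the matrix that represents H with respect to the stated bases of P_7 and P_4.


the matrix is [[0, 0, 0, 6, 24, 70, 180, 434]; [0, 0, 0, 0, 24, 120, 420, 1260]; [0, 0, 0, 0, 0, 60, 360, 1470]; [0, 0, 0, 0, 0, 0, 120, 840]; [0, 0, 0, 0, 0, 0, 0, 210]] (rows listed top to bottom)

image of 1: 0
image of x: 0
image of x^2: 0
image of x^3: 6
image of x^4: 24x + 24
image of x^5: 60x^2 + 120x + 70
image of x^6: 120x^3 + 360x^2 + 420x + 180
image of x^7: 210x^4 + 840x^3 + 1470x^2 + 1260x + 434
each image's coordinates form column j of the matrix


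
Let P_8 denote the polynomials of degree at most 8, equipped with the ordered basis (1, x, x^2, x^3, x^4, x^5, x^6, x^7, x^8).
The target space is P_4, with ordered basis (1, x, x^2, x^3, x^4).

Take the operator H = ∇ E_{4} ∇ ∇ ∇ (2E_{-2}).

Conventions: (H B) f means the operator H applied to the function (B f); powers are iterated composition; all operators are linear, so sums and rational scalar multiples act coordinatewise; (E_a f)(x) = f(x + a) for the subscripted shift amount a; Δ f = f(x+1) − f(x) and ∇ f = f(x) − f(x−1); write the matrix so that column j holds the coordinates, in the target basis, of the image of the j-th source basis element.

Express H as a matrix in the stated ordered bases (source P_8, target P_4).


image of 1: 0
image of x: 0
image of x^2: 0
image of x^3: 0
image of x^4: 48
image of x^5: 240x
image of x^6: 720x^2 + 240
image of x^7: 1680x^3 + 1680x
image of x^8: 3360x^4 + 6720x^2 + 1008
each image's coordinates form column j of the matrix

the matrix is [[0, 0, 0, 0, 48, 0, 240, 0, 1008]; [0, 0, 0, 0, 0, 240, 0, 1680, 0]; [0, 0, 0, 0, 0, 0, 720, 0, 6720]; [0, 0, 0, 0, 0, 0, 0, 1680, 0]; [0, 0, 0, 0, 0, 0, 0, 0, 3360]] (rows listed top to bottom)


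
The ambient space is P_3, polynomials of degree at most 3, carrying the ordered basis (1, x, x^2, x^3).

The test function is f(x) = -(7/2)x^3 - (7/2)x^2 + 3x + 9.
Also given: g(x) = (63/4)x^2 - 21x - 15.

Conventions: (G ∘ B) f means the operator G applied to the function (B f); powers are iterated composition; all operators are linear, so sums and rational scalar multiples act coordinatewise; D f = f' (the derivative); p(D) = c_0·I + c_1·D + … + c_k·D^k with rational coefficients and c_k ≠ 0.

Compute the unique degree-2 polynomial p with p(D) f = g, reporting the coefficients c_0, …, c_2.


D^0 f = -(7/2)x^3 - (7/2)x^2 + 3x + 9
D^1 f = -(21/2)x^2 - 7x + 3
D^2 f = -21x - 7
matching coefficients of g against c_0 f + c_1 Df + … from the top degree down determines the c_i
solution: c_0 = 0, c_1 = -3/2, c_2 = 3/2

p(D) = -(3/2)·D + (3/2)·D^2, i.e. c_0 = 0, c_1 = -3/2, c_2 = 3/2


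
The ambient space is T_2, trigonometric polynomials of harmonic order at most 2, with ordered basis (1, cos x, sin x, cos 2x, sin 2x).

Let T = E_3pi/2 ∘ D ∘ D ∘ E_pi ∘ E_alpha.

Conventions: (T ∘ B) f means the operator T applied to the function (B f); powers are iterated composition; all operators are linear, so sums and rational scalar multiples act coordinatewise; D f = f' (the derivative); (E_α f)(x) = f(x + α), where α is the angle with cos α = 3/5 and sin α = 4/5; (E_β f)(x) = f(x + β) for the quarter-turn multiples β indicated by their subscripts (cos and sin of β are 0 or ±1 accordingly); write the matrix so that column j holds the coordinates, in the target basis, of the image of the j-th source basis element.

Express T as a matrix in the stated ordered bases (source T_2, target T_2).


image of 1: 0
image of cos x: (4/5)cos x + (3/5)sin x
image of sin x: -(3/5)cos x + (4/5)sin x
image of cos 2x: -(28/25)cos 2x - (96/25)sin 2x
image of sin 2x: (96/25)cos 2x - (28/25)sin 2x
each image's coordinates form column j of the matrix

the matrix is [[0, 0, 0, 0, 0]; [0, 4/5, -3/5, 0, 0]; [0, 3/5, 4/5, 0, 0]; [0, 0, 0, -28/25, 96/25]; [0, 0, 0, -96/25, -28/25]] (rows listed top to bottom)


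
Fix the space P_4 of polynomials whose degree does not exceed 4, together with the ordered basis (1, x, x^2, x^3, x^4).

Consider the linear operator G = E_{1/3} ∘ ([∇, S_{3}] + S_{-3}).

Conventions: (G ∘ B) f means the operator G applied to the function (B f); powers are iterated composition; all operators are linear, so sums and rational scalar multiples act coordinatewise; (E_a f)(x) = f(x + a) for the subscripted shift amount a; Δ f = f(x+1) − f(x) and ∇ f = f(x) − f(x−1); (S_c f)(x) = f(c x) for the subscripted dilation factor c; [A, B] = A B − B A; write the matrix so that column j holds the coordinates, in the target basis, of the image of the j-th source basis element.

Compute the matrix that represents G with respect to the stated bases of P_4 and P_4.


image of 1: 1
image of x: -3x + 1
image of x^2: 9x^2 + 18x - 3
image of x^3: -27x^3 + 27x^2 - 45x + 7
image of x^4: 81x^4 + 324x^3 - 162x^2 + 108x - 15
each image's coordinates form column j of the matrix

the matrix is [[1, 1, -3, 7, -15]; [0, -3, 18, -45, 108]; [0, 0, 9, 27, -162]; [0, 0, 0, -27, 324]; [0, 0, 0, 0, 81]] (rows listed top to bottom)


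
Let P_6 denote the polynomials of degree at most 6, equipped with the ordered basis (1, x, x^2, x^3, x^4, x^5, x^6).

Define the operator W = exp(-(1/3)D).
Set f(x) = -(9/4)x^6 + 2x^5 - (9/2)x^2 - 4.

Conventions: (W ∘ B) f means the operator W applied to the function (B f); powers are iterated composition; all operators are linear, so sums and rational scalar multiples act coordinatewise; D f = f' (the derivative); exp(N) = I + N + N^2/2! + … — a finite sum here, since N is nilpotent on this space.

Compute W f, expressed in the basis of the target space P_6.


g(x) = -(9/4)x^6 + (13/2)x^5 - (85/12)x^4 + (35/9)x^3 - (611/108)x^2 + (515/162)x - 4385/972

order-1 term: (9/2)x^5 - (10/3)x^4 + 3x
order-2 term: -(15/4)x^4 + (20/9)x^3 - 1/2
order-3 term: (5/3)x^3 - (20/27)x^2
order-4 term: -(5/12)x^2 + (10/81)x
order-5 term: (1/18)x - 2/243
order-6 term: -1/324
the series for exp(-(1/3)D) f terminates at order 6
exp(-(1/3)D) f = -(9/4)x^6 + (13/2)x^5 - (85/12)x^4 + (35/9)x^3 - (611/108)x^2 + (515/162)x - 4385/972


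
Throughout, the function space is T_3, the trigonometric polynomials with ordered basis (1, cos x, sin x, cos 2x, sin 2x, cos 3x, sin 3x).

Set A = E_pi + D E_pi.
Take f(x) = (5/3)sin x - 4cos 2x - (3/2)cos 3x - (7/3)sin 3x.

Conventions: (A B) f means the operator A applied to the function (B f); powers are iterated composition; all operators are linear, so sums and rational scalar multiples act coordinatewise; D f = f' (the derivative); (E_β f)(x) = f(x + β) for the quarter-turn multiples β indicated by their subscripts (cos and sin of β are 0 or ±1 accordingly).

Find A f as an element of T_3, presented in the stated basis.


E_pi f = -(5/3)sin x - 4cos 2x + (3/2)cos 3x + (7/3)sin 3x
E_pi f = -(5/3)sin x - 4cos 2x + (3/2)cos 3x + (7/3)sin 3x
D E_pi f = -(5/3)cos x + 8sin 2x + 7cos 3x - (9/2)sin 3x
(E_pi + D E_pi) f = -(5/3)cos x - (5/3)sin x - 4cos 2x + 8sin 2x + (17/2)cos 3x - (13/6)sin 3x

g(x) = -(5/3)cos x - (5/3)sin x - 4cos 2x + 8sin 2x + (17/2)cos 3x - (13/6)sin 3x


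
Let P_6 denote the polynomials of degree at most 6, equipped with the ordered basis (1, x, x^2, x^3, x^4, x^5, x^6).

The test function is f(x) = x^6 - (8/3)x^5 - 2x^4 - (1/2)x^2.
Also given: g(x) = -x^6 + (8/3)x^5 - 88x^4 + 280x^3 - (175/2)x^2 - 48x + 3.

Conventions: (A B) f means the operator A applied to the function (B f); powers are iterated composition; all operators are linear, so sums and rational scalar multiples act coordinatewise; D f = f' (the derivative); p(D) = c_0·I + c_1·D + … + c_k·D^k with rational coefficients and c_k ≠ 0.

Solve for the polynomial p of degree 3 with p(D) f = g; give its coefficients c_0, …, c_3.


D^0 f = x^6 - (8/3)x^5 - 2x^4 - (1/2)x^2
D^1 f = 6x^5 - (40/3)x^4 - 8x^3 - x
D^2 f = 30x^4 - (160/3)x^3 - 24x^2 - 1
D^3 f = 120x^3 - 160x^2 - 48x
matching coefficients of g against c_0 f + c_1 Df + … from the top degree down determines the c_i
solution: c_0 = -1, c_1 = 0, c_2 = -3, c_3 = 1

p(D) = -I − 3·D^2 + D^3, i.e. c_0 = -1, c_1 = 0, c_2 = -3, c_3 = 1


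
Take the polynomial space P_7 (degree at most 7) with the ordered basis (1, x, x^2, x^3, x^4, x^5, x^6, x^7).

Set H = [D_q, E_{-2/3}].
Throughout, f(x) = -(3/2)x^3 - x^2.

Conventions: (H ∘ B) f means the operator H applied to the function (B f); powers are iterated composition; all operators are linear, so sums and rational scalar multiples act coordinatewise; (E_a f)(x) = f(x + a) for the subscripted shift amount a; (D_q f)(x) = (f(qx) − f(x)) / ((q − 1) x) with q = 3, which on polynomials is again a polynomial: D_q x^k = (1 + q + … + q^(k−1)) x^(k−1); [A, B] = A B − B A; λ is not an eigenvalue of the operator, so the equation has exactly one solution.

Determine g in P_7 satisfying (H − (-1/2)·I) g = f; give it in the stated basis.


write g with unknown coordinates in the stated basis and equate coefficients in (H − (-1/2)·I) g = f
solving from the highest basis element down gives g = -3x^3 - 2x^2 + 56x - 64/3
check: H g = -28x + 32/3
so H g − (-1/2)·g = -(3/2)x^3 - x^2 = f ✓

the image equals g(x) = -3x^3 - 2x^2 + 56x - 64/3


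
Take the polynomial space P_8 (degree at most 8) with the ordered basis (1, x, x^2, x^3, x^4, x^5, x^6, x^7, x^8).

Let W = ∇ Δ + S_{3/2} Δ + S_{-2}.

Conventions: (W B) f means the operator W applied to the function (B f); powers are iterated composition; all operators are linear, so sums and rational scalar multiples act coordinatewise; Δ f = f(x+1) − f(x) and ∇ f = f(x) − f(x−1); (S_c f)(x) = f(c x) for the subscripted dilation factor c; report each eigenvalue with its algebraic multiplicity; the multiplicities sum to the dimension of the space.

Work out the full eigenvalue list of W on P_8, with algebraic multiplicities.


image of 1: 1
image of x: -2x + 1
image of x^2: 4x^2 + 3x + 3
image of x^3: -8x^3 + (27/4)x^2 + (21/2)x + 1
image of x^4: 16x^4 + (27/2)x^3 + (51/2)x^2 + 6x + 3
image of x^5: -32x^5 + (405/16)x^4 + (215/4)x^3 + (45/2)x^2 + (35/2)x + 1
image of x^6: 64x^6 + (729/16)x^5 + (1695/16)x^4 + (135/2)x^3 + (255/4)x^2 + 9x + 3
image of x^7: -128x^7 + (5103/64)x^6 + (6447/32)x^5 + (2835/16)x^4 + (1505/8)x^3 + (189/4)x^2 + (49/2)x + 1
image of x^8: 256x^8 + (2187/16)x^7 + (5999/16)x^6 + (1701/4)x^5 + (3955/8)x^4 + 189x^3 + 119x^2 + 12x + 3
the matrix is upper triangular; its diagonal is (1, -2, 4, -8, 16, -32, 64, -128, 256)
for a triangular matrix the eigenvalues are the diagonal entries, with algebraic multiplicity their repetition count

λ = -128 (multiplicity 1), λ = -32 (multiplicity 1), λ = -8 (multiplicity 1), λ = -2 (multiplicity 1), λ = 1 (multiplicity 1), λ = 4 (multiplicity 1), λ = 16 (multiplicity 1), λ = 64 (multiplicity 1), λ = 256 (multiplicity 1)


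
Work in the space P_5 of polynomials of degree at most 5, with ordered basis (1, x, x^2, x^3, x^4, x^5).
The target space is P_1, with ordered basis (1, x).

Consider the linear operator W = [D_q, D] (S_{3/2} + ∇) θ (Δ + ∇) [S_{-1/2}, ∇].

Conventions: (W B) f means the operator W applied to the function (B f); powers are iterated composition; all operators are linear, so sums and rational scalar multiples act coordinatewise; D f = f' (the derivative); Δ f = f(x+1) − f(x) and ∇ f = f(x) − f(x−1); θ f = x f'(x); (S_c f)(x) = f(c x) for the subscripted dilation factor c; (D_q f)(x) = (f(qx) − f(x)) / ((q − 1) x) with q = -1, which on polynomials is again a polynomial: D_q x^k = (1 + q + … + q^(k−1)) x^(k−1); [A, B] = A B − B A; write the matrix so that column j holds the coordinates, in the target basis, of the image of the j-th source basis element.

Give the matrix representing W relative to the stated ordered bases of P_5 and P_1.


image of 1: 0
image of x: 0
image of x^2: 0
image of x^3: 0
image of x^4: -81/2
image of x^5: -(1215/16)x + 945/8
each image's coordinates form column j of the matrix

the matrix is [[0, 0, 0, 0, -81/2, 945/8]; [0, 0, 0, 0, 0, -1215/16]] (rows listed top to bottom)


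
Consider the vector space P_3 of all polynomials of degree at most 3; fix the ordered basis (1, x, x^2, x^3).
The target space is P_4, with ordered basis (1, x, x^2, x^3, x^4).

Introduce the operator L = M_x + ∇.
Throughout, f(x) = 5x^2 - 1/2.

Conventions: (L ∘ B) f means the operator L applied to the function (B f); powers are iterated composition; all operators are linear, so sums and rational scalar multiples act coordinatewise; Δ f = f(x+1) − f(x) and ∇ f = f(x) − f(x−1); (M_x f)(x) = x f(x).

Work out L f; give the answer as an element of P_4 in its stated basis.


g(x) = 5x^3 + (19/2)x - 5

M_x f = 5x^3 - (1/2)x
∇ f = 10x - 5
(M_x + ∇) f = 5x^3 + (19/2)x - 5


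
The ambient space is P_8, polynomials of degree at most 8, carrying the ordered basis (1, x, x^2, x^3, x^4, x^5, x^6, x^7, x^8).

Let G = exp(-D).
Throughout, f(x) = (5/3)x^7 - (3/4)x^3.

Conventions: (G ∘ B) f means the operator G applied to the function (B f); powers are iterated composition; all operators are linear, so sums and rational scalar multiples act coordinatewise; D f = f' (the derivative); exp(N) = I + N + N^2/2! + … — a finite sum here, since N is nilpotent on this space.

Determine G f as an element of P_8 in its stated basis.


order-1 term: -(35/3)x^6 + (9/4)x^2
order-2 term: 35x^5 - (9/4)x
order-3 term: -(175/3)x^4 + 3/4
order-4 term: (175/3)x^3
order-5 term: -35x^2
order-6 term: (35/3)x
order-7 term: -5/3
the series for exp(-D) f terminates at order 7
exp(-D) f = (5/3)x^7 - (35/3)x^6 + 35x^5 - (175/3)x^4 + (691/12)x^3 - (131/4)x^2 + (113/12)x - 11/12

the image equals g(x) = (5/3)x^7 - (35/3)x^6 + 35x^5 - (175/3)x^4 + (691/12)x^3 - (131/4)x^2 + (113/12)x - 11/12


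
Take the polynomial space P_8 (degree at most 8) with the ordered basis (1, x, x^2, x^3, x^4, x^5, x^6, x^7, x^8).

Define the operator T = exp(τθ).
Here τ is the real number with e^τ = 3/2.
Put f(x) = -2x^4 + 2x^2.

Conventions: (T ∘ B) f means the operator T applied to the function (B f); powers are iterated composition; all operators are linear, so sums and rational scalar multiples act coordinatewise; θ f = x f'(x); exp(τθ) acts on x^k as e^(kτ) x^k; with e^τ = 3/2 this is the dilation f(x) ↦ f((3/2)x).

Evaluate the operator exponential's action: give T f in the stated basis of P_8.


exp(τθ) x^k = e^(kτ) x^k; with e^τ = 3/2 this sends x^k to (3/2)^k x^k
x^2 ↦ 9/4 x^2
x^4 ↦ 81/16 x^4
applying this coordinatewise to f: exp(τθ) f = -(81/8)x^4 + (9/2)x^2

the image equals g(x) = -(81/8)x^4 + (9/2)x^2


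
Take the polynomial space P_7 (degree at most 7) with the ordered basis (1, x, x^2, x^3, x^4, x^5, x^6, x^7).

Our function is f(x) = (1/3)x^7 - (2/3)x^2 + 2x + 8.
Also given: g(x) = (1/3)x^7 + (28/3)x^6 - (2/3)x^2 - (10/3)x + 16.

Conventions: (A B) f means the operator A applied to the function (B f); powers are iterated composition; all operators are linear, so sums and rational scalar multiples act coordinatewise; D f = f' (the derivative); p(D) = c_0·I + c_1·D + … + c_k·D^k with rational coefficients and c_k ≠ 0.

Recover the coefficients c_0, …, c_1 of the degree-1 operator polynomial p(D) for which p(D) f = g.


D^0 f = (1/3)x^7 - (2/3)x^2 + 2x + 8
D^1 f = (7/3)x^6 - (4/3)x + 2
matching coefficients of g against c_0 f + c_1 Df + … from the top degree down determines the c_i
solution: c_0 = 1, c_1 = 4

c_0 = 1, c_1 = 4


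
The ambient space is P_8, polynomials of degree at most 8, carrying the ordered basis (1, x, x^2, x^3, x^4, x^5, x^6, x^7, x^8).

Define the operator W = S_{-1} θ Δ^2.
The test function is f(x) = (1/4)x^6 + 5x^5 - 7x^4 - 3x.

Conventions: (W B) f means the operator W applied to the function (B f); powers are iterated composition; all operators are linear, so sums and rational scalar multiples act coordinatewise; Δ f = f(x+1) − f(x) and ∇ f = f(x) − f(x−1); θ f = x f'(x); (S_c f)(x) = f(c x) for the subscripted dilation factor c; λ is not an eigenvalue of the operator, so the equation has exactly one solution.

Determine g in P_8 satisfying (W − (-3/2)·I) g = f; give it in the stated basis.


g(x) = (1/6)x^6 + (10/3)x^5 - 18x^4 + (520/3)x^3 - (76/3)x^2 + (5210/9)x

write g with unknown coordinates in the stated basis and equate coefficients in (W − (-3/2)·I) g = f
solving from the highest basis element down gives g = (1/6)x^6 + (10/3)x^5 - 18x^4 + (520/3)x^3 - (76/3)x^2 + (5210/9)x
check: W g = 20x^4 - 260x^3 + 38x^2 - (2614/3)x
so W g − (-3/2)·g = (1/4)x^6 + 5x^5 - 7x^4 - 3x = f ✓


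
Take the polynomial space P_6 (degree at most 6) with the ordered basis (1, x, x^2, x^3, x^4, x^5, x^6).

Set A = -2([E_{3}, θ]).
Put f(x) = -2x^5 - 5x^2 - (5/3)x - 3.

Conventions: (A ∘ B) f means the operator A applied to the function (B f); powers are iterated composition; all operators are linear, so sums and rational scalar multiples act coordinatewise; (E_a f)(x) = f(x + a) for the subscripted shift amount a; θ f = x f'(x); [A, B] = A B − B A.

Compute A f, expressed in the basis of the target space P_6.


g(x) = 60x^4 + 720x^3 + 3240x^2 + 6540x + 5050

θ f = -10x^5 - 10x^2 - (5/3)x
E_{3} θ f = -10x^5 - 150x^4 - 900x^3 - 2710x^2 - (12335/3)x - 2525
E_{3} f = -2x^5 - 30x^4 - 180x^3 - 545x^2 - (2525/3)x - 539
θ E_{3} f = -10x^5 - 120x^4 - 540x^3 - 1090x^2 - (2525/3)x
[E_{3}, θ] f = -30x^4 - 360x^3 - 1620x^2 - 3270x - 2525
(-2([E_{3}, θ])) f = 60x^4 + 720x^3 + 3240x^2 + 6540x + 5050


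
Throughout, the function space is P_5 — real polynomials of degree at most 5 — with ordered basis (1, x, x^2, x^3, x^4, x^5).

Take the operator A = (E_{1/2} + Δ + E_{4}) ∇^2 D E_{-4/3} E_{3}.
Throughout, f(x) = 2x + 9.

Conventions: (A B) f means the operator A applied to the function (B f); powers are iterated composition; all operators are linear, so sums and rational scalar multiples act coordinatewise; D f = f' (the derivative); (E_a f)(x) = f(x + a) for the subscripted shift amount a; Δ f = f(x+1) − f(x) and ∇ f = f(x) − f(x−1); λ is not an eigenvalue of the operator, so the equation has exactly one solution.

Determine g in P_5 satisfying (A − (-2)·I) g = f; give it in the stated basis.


write g with unknown coordinates in the stated basis and equate coefficients in (A − (-2)·I) g = f
solving from the highest basis element down gives g = x + 9/2
check: A g = 0
so A g − (-2)·g = 2x + 9 = f ✓

the image equals g(x) = x + 9/2


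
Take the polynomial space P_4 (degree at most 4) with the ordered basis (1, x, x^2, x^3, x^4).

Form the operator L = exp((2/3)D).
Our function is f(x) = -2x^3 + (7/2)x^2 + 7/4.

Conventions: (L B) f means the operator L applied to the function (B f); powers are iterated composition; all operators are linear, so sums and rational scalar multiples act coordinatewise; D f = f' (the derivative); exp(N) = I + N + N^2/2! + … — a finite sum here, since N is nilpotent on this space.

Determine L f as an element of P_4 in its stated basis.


the image equals g(x) = -2x^3 - (1/2)x^2 + 2x + 293/108

order-1 term: -4x^2 + (14/3)x
order-2 term: -(8/3)x + 14/9
order-3 term: -16/27
the series for exp((2/3)D) f terminates at order 3
exp((2/3)D) f = -2x^3 - (1/2)x^2 + 2x + 293/108


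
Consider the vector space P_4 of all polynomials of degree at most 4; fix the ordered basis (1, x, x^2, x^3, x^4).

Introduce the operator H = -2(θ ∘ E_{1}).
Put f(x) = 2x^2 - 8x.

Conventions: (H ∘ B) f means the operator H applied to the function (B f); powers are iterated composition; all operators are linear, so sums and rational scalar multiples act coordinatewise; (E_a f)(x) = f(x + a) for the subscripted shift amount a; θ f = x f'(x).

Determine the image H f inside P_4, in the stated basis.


E_{1} f = 2x^2 - 4x - 6
θ E_{1} f = 4x^2 - 4x
(-2(θ ∘ E_{1})) f = -8x^2 + 8x

g(x) = -8x^2 + 8x


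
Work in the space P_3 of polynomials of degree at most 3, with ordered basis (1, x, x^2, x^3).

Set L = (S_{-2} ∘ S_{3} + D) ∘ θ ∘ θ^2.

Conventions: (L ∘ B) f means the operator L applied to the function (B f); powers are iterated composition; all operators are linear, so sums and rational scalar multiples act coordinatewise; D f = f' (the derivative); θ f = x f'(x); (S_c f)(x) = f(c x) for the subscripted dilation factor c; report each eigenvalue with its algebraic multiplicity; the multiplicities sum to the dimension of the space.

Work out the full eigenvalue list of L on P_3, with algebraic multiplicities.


image of 1: 0
image of x: -6x + 1
image of x^2: 288x^2 + 16x
image of x^3: -5832x^3 + 81x^2
the matrix is upper triangular; its diagonal is (0, -6, 288, -5832)
for a triangular matrix the eigenvalues are the diagonal entries, with algebraic multiplicity their repetition count

λ = -5832 (multiplicity 1), λ = -6 (multiplicity 1), λ = 0 (multiplicity 1), λ = 288 (multiplicity 1)


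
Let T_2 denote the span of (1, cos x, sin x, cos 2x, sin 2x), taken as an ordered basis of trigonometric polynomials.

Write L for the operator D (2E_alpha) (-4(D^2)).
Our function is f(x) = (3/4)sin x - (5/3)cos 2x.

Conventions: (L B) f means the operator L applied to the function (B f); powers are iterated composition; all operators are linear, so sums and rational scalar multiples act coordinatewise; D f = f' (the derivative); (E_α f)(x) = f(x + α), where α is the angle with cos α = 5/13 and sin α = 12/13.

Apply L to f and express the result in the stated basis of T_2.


D f = (3/4)cos x + (10/3)sin 2x
D D f = -(3/4)sin x + (20/3)cos 2x
(-4(D^2)) f = 3sin x - (80/3)cos 2x
E_alpha (-4(D^2)) f = (36/13)cos x + (15/13)sin x + (9520/507)cos 2x + (3200/169)sin 2x
(2E_alpha) (-4(D^2)) f = (72/13)cos x + (30/13)sin x + (19040/507)cos 2x + (6400/169)sin 2x
D (2E_alpha) (-4(D^2)) f = (30/13)cos x - (72/13)sin x + (12800/169)cos 2x - (38080/507)sin 2x

the image equals g(x) = (30/13)cos x - (72/13)sin x + (12800/169)cos 2x - (38080/507)sin 2x


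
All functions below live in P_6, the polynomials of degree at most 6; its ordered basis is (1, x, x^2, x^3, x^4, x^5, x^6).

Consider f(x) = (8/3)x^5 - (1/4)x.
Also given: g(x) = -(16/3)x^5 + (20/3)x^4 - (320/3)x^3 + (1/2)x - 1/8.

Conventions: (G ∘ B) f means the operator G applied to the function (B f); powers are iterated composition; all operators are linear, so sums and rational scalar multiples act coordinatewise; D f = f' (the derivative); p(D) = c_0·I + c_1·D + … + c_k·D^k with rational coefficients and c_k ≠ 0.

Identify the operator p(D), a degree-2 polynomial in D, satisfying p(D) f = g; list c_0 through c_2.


c_0 = -2, c_1 = 1/2, c_2 = -2

D^0 f = (8/3)x^5 - (1/4)x
D^1 f = (40/3)x^4 - 1/4
D^2 f = (160/3)x^3
matching coefficients of g against c_0 f + c_1 Df + … from the top degree down determines the c_i
solution: c_0 = -2, c_1 = 1/2, c_2 = -2


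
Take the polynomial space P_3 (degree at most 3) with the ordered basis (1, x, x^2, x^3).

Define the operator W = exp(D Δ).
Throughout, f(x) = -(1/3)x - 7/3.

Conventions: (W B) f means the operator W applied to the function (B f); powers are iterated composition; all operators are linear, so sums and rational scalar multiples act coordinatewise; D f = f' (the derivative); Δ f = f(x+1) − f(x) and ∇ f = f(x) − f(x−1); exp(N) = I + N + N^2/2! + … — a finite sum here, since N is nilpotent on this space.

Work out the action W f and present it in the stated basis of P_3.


the series for exp(D Δ) f terminates at order 0
exp(D Δ) f = -(1/3)x - 7/3

the image equals g(x) = -(1/3)x - 7/3


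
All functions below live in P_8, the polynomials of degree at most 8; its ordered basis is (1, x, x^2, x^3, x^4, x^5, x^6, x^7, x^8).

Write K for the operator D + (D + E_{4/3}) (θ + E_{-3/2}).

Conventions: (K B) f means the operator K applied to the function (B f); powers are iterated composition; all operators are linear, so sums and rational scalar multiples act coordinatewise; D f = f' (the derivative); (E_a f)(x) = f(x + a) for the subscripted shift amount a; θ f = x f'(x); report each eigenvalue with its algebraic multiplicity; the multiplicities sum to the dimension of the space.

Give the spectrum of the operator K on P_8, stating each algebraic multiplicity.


λ = 1 (multiplicity 1), λ = 2 (multiplicity 1), λ = 3 (multiplicity 1), λ = 4 (multiplicity 1), λ = 5 (multiplicity 1), λ = 6 (multiplicity 1), λ = 7 (multiplicity 1), λ = 8 (multiplicity 1), λ = 9 (multiplicity 1)

image of 1: 1
image of x: 2x + 25/6
image of x^2: 3x^2 + 13x + 7/12
image of x^3: 4x^3 + (53/2)x^2 + (85/12)x + 2993/216
image of x^4: 5x^4 + (134/3)x^3 + (149/6)x^2 + (3505/54)x - 1111/1296
image of x^5: 6x^5 + (135/2)x^4 + (355/6)x^3 + (6695/36)x^2 + (4975/432)x + 120223/2592
image of x^6: 7x^6 + 95x^5 + (1385/12)x^4 + (22645/54)x^3 + (35405/432)x^2 + (393437/1296)x - 552899/46656
image of x^7: 8x^7 + (763/6)x^6 + (2387/12)x^5 + (176435/216)x^4 + (391195/1296)x^3 + (2983435/2592)x^2 - (2035285/46656)x + 37000585/279936
image of x^8: 9x^8 + 164x^7 + 315x^6 + (4319/3)x^5 + (59395/72)x^4 + (118993/36)x^3 - (22253/1296)x^2 + (4344193/3888)x - 1177343/20736
the matrix is upper triangular; its diagonal is (1, 2, 3, 4, 5, 6, 7, 8, 9)
for a triangular matrix the eigenvalues are the diagonal entries, with algebraic multiplicity their repetition count


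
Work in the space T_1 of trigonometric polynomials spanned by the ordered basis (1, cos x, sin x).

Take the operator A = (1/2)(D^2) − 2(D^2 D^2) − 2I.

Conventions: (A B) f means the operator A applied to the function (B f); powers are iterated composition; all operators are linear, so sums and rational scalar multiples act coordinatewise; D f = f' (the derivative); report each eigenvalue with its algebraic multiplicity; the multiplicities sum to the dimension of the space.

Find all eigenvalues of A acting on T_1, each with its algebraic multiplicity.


image of 1: -2
image of cos x: -(9/2)cos x
image of sin x: -(9/2)sin x
the matrix is diagonal; its diagonal is (-2, -9/2, -9/2)
for a triangular matrix the eigenvalues are the diagonal entries, with algebraic multiplicity their repetition count

λ = -9/2 (multiplicity 2), λ = -2 (multiplicity 1)


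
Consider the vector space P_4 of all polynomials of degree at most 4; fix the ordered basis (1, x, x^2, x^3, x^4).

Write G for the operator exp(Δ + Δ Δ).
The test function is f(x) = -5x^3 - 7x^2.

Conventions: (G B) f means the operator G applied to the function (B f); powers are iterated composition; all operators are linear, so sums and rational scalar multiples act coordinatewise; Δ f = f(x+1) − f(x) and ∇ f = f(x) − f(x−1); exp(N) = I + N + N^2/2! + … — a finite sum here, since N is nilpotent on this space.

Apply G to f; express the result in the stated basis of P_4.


order-1 term: -15x^2 - 59x - 56
order-2 term: -15x - 52
order-3 term: -5
the series for exp(Δ + Δ Δ) f terminates at order 3
exp(Δ + Δ Δ) f = -5x^3 - 22x^2 - 74x - 113

the image equals g(x) = -5x^3 - 22x^2 - 74x - 113


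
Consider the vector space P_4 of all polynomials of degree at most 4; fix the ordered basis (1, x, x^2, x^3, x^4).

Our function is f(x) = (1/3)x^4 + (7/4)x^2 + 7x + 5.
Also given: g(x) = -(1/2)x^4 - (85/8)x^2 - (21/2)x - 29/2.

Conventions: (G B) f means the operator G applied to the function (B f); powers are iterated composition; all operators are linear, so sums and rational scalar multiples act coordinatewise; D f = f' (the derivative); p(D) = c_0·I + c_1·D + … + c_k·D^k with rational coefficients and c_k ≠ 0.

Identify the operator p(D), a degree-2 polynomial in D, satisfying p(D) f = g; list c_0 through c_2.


c_0 = -3/2, c_1 = 0, c_2 = -2

D^0 f = (1/3)x^4 + (7/4)x^2 + 7x + 5
D^1 f = (4/3)x^3 + (7/2)x + 7
D^2 f = 4x^2 + 7/2
matching coefficients of g against c_0 f + c_1 Df + … from the top degree down determines the c_i
solution: c_0 = -3/2, c_1 = 0, c_2 = -2


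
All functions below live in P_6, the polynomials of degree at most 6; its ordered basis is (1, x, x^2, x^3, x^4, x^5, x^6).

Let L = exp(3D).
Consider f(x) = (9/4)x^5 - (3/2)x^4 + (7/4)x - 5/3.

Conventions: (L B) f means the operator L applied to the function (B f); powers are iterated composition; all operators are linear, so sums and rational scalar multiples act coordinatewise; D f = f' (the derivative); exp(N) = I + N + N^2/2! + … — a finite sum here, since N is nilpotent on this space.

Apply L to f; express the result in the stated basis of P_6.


order-1 term: (135/4)x^4 - 18x^3 + 21/4
order-2 term: (405/2)x^3 - 81x^2
order-3 term: (1215/2)x^2 - 162x
order-4 term: (3645/4)x - 243/2
order-5 term: 2187/4
the series for exp(3D) f terminates at order 5
exp(3D) f = (9/4)x^5 + (129/4)x^4 + (369/2)x^3 + (1053/2)x^2 + 751x + 2573/6

g(x) = (9/4)x^5 + (129/4)x^4 + (369/2)x^3 + (1053/2)x^2 + 751x + 2573/6


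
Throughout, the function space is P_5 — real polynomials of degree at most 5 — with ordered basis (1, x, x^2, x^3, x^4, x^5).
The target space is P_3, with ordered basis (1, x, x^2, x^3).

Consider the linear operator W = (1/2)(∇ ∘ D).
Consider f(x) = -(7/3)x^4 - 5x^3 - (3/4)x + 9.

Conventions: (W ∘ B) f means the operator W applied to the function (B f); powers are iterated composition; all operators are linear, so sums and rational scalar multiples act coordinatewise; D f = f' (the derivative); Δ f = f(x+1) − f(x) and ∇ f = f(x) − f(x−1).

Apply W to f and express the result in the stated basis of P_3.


the image equals g(x) = -14x^2 - x + 17/6

D f = -(28/3)x^3 - 15x^2 - 3/4
∇ D f = -28x^2 - 2x + 17/3
((1/2)(∇ ∘ D)) f = -14x^2 - x + 17/6


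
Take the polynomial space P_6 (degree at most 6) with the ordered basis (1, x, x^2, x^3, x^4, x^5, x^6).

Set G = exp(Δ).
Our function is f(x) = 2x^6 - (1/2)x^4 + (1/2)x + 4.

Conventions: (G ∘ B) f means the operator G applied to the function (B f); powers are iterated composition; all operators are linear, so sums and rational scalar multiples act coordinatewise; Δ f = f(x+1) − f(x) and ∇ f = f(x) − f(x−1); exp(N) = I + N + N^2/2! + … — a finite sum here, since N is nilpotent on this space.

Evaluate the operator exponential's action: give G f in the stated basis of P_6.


g(x) = 2x^6 + 12x^5 + (119/2)x^4 + 198x^3 + 444x^2 + (1229/2)x + 403

order-1 term: 12x^5 + 30x^4 + 38x^3 + 27x^2 + 10x + 2
order-2 term: 30x^4 + 120x^3 + 207x^2 + 174x + 117/2
order-3 term: 40x^3 + 180x^2 + 298x + 177
order-4 term: 30x^2 + 120x + 259/2
order-5 term: 12x + 30
order-6 term: 2
the series for exp(Δ) f terminates at order 6
exp(Δ) f = 2x^6 + 12x^5 + (119/2)x^4 + 198x^3 + 444x^2 + (1229/2)x + 403


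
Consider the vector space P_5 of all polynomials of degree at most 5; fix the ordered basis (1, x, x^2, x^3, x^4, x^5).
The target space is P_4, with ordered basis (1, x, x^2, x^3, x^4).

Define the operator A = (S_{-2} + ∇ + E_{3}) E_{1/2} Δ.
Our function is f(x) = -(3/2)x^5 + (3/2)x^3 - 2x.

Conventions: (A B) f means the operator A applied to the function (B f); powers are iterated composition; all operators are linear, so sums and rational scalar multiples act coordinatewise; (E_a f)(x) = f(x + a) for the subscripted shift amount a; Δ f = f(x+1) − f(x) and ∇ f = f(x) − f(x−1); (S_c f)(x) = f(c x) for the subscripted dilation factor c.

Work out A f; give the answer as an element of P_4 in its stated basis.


Δ f = -(15/2)x^4 - 15x^3 - (21/2)x^2 - 3x - 2
E_{1/2} Δ f = -(15/2)x^4 - 30x^3 - (177/4)x^2 - (57/2)x - 271/32
S_{-2} E_{1/2} Δ f = -120x^4 + 240x^3 - 177x^2 + 57x - 271/32
∇ E_{1/2} Δ f = -30x^3 - 45x^2 - (57/2)x - 27/4
E_{3} E_{1/2} Δ f = -(15/2)x^4 - 120x^3 - (2877/4)x^2 - 1914x - 61111/32
(S_{-2} + ∇ + E_{3}) E_{1/2} Δ f = -(255/2)x^4 + 90x^3 - (3765/4)x^2 - (3771/2)x - 30799/16

the result is g(x) = -(255/2)x^4 + 90x^3 - (3765/4)x^2 - (3771/2)x - 30799/16
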